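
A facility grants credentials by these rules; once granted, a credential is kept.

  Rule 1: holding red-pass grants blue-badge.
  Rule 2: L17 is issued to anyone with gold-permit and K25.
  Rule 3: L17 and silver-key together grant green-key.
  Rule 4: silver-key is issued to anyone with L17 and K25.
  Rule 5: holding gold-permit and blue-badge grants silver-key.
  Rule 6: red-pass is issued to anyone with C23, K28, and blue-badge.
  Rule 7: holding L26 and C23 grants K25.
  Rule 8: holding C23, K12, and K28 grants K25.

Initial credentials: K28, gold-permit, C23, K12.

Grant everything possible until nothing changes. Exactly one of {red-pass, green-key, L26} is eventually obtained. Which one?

Holding C23, K12, and K28 grants K25 (Rule 8).
Holding gold-permit and K25 grants L17 (Rule 2).
Holding L17 and K25 grants silver-key (Rule 4).
Holding L17 and silver-key grants green-key (Rule 3).
red-pass would need C23, K28, and blue-badge (Rule 6), but blue-badge is never granted. No rule produces L26, and it is not given.

green-key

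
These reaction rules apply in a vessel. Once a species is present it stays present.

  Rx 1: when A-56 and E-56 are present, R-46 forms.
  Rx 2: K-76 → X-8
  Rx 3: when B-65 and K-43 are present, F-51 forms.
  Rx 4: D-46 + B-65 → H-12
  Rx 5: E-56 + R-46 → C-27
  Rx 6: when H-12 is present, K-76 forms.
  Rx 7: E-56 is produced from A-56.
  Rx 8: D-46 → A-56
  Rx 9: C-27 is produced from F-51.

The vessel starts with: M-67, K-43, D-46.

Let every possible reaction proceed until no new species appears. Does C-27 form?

D-46 present → A-56 forms (Rx 8).
A-56 present → E-56 forms (Rx 7).
A-56 and E-56 present → R-46 forms (Rx 1).
E-56 and R-46 present → C-27 forms (Rx 5).

Yes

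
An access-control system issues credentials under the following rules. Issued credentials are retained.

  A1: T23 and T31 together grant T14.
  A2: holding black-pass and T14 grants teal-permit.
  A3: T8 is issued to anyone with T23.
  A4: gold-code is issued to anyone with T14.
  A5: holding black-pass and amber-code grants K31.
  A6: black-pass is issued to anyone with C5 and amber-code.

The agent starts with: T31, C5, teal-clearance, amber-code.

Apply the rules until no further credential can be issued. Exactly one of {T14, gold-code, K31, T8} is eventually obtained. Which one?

K31

Holding C5 and amber-code grants black-pass (A6).
Holding black-pass and amber-code grants K31 (A5).
T8 would need T23 (A3), but T23 is never granted. T14 would need T23 and T31 (A1), but T23 is never granted. gold-code would need T14 (A4), but T14 is never granted.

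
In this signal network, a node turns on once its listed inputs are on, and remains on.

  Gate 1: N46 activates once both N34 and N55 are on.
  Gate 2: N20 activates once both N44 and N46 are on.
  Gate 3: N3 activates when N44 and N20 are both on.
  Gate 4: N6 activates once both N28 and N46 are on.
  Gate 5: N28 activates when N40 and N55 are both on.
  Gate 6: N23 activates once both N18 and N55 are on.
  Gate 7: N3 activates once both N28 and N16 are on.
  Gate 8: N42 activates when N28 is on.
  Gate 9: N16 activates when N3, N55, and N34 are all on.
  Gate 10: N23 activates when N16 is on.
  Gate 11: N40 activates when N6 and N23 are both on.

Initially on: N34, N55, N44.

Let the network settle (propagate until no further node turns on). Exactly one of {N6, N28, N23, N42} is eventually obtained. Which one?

Gate 1: N34 and N55 on → N46 on.
Gate 2: N44 and N46 on → N20 on.
Gate 3: N44 and N20 on → N3 on.
Gate 9: N3, N55, and N34 on → N16 on.
Gate 10: N16 on → N23 on.
N28 would need N40 and N55 (Gate 5), but N40 never turns on. N42 would need N28 (Gate 8), but N28 never turns on. N6 would need N28 and N46 (Gate 4), but N28 never turns on.

N23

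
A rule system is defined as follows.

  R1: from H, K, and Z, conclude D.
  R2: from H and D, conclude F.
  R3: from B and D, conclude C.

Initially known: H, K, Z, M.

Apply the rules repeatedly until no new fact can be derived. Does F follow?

Yes

From H, K, and Z, R1 gives D.
From H and D, R2 gives F.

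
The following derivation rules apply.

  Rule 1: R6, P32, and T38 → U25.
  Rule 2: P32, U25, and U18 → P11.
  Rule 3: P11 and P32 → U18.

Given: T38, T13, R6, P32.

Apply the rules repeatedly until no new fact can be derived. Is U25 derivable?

R6, P32, and T38 hold, so U25 follows (Rule 1).

Yes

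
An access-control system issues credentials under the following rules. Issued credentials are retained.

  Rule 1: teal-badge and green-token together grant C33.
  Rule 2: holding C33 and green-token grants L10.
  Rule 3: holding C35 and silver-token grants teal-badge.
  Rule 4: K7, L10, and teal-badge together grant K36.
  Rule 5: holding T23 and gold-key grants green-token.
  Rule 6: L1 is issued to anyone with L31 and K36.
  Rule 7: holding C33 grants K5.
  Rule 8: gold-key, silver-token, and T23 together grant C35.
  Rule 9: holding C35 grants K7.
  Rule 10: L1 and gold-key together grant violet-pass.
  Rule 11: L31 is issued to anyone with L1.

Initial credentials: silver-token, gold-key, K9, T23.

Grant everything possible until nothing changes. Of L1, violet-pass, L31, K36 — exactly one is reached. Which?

Holding gold-key, silver-token, and T23 grants C35 (Rule 8).
Holding T23 and gold-key grants green-token (Rule 5).
Holding C35 and silver-token grants teal-badge (Rule 3).
Holding C35 grants K7 (Rule 9).
Holding teal-badge and green-token grants C33 (Rule 1).
Holding C33 and green-token grants L10 (Rule 2).
Holding K7, L10, and teal-badge grants K36 (Rule 4).
L1 would need L31 and K36 (Rule 6), but L31 is never granted. L31 would need L1 (Rule 11), but L1 is never granted. violet-pass would need L1 and gold-key (Rule 10), but L1 is never granted.

K36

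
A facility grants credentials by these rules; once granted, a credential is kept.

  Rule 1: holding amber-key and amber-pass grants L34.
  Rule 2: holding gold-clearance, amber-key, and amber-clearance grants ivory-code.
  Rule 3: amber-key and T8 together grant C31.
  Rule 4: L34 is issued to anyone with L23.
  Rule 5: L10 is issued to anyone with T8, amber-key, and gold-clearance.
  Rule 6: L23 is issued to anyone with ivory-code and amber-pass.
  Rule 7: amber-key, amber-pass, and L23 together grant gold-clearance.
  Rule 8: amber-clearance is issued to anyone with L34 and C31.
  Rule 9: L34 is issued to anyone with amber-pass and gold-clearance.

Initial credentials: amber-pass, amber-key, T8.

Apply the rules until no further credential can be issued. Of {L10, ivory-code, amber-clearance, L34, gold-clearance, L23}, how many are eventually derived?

Holding amber-key and amber-pass grants L34 (Rule 1).
Holding amber-key and T8 grants C31 (Rule 3).
Holding L34 and C31 grants amber-clearance (Rule 8).
L10 would need T8, amber-key, and gold-clearance (Rule 5), but gold-clearance is never granted.
ivory-code would need gold-clearance, amber-key, and amber-clearance (Rule 2), but gold-clearance is never granted.
amber-clearance: reached.
L34: reached.
gold-clearance would need amber-key, amber-pass, and L23 (Rule 7), but L23 is never granted.
L23 would need ivory-code and amber-pass (Rule 6), but ivory-code is never granted.
Reached: amber-clearance and L34 — 2 of the 6.

2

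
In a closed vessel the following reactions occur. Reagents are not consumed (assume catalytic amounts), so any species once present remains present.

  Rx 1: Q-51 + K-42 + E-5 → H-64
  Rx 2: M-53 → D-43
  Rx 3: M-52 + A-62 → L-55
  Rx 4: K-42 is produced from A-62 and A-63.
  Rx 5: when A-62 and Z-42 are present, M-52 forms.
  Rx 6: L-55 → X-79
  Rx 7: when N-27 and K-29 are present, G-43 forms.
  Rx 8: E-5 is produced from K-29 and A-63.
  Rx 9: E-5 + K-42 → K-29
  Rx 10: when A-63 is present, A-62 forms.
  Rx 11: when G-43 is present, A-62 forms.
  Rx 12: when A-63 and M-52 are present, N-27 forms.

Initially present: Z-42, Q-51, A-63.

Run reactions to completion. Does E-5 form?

No

E-5 would need K-29 and A-63 (Rx 8), but K-29 never forms.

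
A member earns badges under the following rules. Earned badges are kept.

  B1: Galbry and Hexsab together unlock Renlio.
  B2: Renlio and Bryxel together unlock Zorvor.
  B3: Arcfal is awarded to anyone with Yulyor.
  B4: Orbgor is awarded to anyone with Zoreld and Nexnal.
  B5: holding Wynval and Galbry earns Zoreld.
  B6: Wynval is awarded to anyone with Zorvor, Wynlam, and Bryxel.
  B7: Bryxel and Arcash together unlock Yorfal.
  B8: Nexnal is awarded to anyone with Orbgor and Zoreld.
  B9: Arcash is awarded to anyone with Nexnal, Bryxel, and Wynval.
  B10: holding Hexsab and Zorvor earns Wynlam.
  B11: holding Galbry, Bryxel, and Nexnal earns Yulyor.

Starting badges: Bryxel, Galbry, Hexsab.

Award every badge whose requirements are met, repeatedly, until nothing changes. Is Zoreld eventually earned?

With Galbry and Hexsab, Renlio is earned (B1).
With Renlio and Bryxel, Zorvor is earned (B2).
With Hexsab and Zorvor, Wynlam is earned (B10).
With Zorvor, Wynlam, and Bryxel, Wynval is earned (B6).
With Wynval and Galbry, Zoreld is earned (B5).

Yes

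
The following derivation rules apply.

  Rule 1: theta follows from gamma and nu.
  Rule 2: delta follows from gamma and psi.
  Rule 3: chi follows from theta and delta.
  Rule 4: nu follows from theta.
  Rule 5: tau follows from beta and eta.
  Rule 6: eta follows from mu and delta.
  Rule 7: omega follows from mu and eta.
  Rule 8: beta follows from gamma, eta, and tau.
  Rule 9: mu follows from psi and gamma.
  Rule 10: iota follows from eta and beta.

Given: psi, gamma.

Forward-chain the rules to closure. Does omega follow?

Yes

gamma and psi hold, so delta follows (Rule 2).
From psi and gamma, Rule 9 gives mu.
mu and delta hold, so eta follows (Rule 6).
From mu and eta, Rule 7 gives omega.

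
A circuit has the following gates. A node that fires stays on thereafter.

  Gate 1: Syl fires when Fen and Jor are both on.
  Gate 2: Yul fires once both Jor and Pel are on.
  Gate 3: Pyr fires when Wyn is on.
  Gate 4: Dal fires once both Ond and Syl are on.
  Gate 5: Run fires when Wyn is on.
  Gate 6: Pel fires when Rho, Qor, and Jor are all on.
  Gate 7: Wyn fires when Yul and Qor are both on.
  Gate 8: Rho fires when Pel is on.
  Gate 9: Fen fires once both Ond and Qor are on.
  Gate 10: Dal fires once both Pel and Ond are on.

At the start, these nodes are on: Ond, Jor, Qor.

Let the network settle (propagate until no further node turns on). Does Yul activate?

No

Yul would need Jor and Pel (Gate 2), but Pel never turns on.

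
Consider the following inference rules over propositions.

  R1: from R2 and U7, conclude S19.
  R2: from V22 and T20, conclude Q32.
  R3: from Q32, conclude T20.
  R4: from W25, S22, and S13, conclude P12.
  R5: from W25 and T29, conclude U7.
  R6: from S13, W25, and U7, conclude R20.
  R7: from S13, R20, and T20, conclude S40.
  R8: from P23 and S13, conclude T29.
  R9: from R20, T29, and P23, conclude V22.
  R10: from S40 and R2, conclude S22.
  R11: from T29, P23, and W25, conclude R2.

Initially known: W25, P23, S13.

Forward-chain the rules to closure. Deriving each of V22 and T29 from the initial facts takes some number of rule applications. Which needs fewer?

T29: From P23 and S13, R8 gives T29. [1 rule application]
V22: P23 and S13 hold, so T29 follows (R8). W25 and T29 hold, so U7 follows (R5). S13, W25, and U7 hold, so R20 follows (R6). From R20, T29, and P23, R9 gives V22. [4 rule applications]
T29 needs fewer.

T29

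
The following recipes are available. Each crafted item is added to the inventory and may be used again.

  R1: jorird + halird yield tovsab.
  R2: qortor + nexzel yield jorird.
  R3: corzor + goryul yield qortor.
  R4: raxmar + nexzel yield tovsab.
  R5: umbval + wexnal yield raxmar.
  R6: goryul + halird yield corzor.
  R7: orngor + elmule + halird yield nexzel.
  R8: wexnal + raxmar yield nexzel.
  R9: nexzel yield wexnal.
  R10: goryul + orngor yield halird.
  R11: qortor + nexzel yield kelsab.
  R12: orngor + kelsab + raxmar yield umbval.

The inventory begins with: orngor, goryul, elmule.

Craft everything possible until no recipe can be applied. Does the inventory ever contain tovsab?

Using R10, goryul and orngor make halird.
orngor + elmule + halird → nexzel (R7).
goryul + halird → corzor (R6).
corzor + goryul → qortor (R3).
Using R2, qortor and nexzel make jorird.
Using R1, jorird and halird make tovsab.

Yes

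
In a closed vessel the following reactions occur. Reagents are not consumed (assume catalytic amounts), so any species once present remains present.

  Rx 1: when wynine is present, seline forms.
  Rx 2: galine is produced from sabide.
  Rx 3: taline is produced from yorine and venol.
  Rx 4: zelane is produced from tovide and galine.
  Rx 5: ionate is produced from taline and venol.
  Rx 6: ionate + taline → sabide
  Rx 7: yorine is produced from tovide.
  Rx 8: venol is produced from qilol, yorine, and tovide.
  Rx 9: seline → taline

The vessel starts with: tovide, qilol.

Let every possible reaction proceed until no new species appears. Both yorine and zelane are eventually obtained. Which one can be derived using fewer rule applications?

yorine

yorine: tovide present → yorine forms (Rx 7). [1 rule application]
zelane: tovide present → yorine forms (Rx 7). qilol, yorine, and tovide present → venol forms (Rx 8). yorine and venol present → taline forms (Rx 3). taline and venol present → ionate forms (Rx 5). ionate and taline present → sabide forms (Rx 6). sabide present → galine forms (Rx 2). tovide and galine present → zelane forms (Rx 4). [7 rule applications]
yorine needs fewer.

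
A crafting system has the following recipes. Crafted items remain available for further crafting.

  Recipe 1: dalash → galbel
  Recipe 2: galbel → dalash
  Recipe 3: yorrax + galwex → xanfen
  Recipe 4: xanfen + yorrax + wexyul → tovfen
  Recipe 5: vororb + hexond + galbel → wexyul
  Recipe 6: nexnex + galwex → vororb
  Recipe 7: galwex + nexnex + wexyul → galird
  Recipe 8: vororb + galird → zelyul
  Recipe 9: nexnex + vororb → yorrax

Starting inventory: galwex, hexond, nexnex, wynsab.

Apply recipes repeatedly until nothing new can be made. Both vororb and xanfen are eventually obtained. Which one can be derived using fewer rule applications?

vororb: Using Recipe 6, nexnex and galwex make vororb. [1 rule application]
xanfen: nexnex + galwex → vororb (Recipe 6). Using Recipe 9, nexnex and vororb make yorrax. Using Recipe 3, yorrax and galwex make xanfen. [3 rule applications]
vororb needs fewer.

vororb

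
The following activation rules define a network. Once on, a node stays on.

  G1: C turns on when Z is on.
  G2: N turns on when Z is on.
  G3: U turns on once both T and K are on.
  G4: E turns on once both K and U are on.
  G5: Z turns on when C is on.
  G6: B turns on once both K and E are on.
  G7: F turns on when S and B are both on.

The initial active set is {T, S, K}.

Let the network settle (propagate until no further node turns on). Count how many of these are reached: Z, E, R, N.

T and K are on, so U turns on (G3).
K and U are on, so E turns on (G4).
Z would need C (G5), but C never turns on.
E: reached.
No rule produces R, and it is not given.
N would need Z (G2), but Z never turns on.
Reached: E — 1 of the 4.

1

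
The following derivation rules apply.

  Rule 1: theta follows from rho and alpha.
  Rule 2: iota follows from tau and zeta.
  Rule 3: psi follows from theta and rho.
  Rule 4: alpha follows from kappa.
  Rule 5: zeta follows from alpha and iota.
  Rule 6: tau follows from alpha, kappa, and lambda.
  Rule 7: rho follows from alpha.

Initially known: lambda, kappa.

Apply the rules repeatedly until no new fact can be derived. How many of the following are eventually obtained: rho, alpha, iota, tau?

3

From kappa, Rule 4 gives alpha.
From alpha, kappa, and lambda, Rule 6 gives tau.
alpha holds, so rho follows (Rule 7).
rho: reached.
alpha: reached.
iota would need tau and zeta (Rule 2), but zeta is never established.
tau: reached.
Reached: rho, alpha, and tau — 3 of the 4.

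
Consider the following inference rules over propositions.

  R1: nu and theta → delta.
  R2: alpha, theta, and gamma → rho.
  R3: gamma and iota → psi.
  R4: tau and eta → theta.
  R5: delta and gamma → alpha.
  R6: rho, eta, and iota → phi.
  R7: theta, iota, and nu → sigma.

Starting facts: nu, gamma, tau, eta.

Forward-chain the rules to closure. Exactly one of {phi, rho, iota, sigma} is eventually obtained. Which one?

rho

tau and eta hold, so theta follows (R4).
From nu and theta, R1 gives delta.
delta and gamma hold, so alpha follows (R5).
alpha, theta, and gamma hold, so rho follows (R2).
phi would need rho, eta, and iota (R6), but iota is never established. sigma would need theta, iota, and nu (R7), but iota is never established. No rule produces iota, and it is not given.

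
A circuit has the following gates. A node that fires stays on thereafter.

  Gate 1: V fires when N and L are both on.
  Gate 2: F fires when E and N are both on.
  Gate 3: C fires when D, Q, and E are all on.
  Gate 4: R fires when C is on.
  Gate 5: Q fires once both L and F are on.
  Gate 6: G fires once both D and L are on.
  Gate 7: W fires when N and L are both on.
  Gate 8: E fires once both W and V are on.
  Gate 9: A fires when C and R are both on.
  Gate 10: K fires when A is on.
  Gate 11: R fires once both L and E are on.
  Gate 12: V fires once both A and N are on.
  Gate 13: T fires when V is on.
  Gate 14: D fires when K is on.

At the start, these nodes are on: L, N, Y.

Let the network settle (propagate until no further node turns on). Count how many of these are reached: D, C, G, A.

0

D would need K (Gate 14), but K never turns on.
C would need D, Q, and E (Gate 3), but D never turns on.
G would need D and L (Gate 6), but D never turns on.
A would need C and R (Gate 9), but C never turns on.
None of the 4 are reached.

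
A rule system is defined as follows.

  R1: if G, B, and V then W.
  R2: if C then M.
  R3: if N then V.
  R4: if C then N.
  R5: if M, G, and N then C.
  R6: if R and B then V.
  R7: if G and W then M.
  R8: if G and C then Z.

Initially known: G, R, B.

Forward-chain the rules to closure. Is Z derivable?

No

Z would need G and C (R8), but C is never established.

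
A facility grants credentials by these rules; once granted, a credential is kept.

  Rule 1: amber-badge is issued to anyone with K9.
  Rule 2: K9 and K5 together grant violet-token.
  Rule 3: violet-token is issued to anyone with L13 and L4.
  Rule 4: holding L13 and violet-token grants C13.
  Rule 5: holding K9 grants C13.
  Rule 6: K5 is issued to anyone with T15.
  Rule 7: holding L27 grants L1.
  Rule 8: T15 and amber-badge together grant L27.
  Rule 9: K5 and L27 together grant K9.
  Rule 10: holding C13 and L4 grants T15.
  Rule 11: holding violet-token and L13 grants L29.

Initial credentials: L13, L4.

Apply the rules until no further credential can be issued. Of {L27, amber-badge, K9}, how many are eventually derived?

0

L27 would need T15 and amber-badge (Rule 8), but amber-badge is never granted.
amber-badge would need K9 (Rule 1), but K9 is never granted.
K9 would need K5 and L27 (Rule 9), but L27 is never granted.
None of the 3 are reached.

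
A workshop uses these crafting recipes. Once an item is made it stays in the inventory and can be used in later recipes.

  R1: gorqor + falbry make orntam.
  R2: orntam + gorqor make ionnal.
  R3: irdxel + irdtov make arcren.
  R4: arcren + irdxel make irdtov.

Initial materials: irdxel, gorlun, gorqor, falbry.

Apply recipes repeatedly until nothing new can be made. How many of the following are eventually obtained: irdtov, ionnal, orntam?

Using R1, gorqor and falbry make orntam.
orntam + gorqor → ionnal (R2).
irdtov would need arcren and irdxel (R4), but arcren is never obtained.
ionnal: reached.
orntam: reached.
Reached: ionnal and orntam — 2 of the 3.

2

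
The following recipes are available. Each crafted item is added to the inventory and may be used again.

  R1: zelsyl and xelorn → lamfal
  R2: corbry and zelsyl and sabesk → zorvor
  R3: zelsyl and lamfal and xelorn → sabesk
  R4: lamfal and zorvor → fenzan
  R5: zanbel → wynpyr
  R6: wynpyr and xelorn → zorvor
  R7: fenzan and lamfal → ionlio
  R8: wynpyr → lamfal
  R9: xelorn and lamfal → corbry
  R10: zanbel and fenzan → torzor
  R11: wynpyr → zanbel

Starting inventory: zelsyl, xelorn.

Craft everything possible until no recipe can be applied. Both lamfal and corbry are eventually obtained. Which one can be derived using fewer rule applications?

lamfal

lamfal: zelsyl and xelorn → lamfal (R1). [1 rule application]
corbry: zelsyl and xelorn → lamfal (R1). xelorn and lamfal → corbry (R9). [2 rule applications]
lamfal needs fewer.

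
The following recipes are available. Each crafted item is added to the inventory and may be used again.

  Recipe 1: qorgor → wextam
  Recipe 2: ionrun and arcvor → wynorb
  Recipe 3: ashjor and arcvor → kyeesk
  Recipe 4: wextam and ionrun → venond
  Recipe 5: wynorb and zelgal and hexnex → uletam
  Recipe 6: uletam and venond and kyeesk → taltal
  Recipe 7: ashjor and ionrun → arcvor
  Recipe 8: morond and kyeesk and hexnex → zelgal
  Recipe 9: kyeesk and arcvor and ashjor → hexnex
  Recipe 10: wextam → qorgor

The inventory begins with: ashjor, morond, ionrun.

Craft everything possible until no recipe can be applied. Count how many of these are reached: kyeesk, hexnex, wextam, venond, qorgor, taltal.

ashjor and ionrun → arcvor (Recipe 7).
ashjor and arcvor → kyeesk (Recipe 3).
Using Recipe 9, kyeesk, arcvor, and ashjor make hexnex.
kyeesk: reached.
hexnex: reached.
wextam would need qorgor (Recipe 1), but qorgor is never obtained.
venond would need wextam and ionrun (Recipe 4), but wextam is never obtained.
qorgor would need wextam (Recipe 10), but wextam is never obtained.
taltal would need uletam, venond, and kyeesk (Recipe 6), but venond is never obtained.
Reached: kyeesk and hexnex — 2 of the 6.

2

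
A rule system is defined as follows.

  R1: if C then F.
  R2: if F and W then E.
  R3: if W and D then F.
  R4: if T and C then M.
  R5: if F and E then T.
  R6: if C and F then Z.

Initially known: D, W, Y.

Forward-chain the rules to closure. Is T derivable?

W and D hold, so F follows (R3).
From F and W, R2 gives E.
F and E hold, so T follows (R5).

Yes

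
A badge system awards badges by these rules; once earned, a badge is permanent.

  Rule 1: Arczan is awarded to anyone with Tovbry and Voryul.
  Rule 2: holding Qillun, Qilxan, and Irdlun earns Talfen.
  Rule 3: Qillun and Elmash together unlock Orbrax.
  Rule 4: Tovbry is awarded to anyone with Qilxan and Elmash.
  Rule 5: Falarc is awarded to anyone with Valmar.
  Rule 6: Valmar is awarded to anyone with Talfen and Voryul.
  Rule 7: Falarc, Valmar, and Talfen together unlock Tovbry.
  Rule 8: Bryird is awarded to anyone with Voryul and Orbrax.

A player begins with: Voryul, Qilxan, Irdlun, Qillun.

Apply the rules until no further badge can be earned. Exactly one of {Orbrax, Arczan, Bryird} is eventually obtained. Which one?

With Qillun, Qilxan, and Irdlun, Talfen is earned (Rule 2).
With Talfen and Voryul, Valmar is earned (Rule 6).
With Valmar, Falarc is earned (Rule 5).
With Falarc, Valmar, and Talfen, Tovbry is earned (Rule 7).
With Tovbry and Voryul, Arczan is earned (Rule 1).
Orbrax would need Qillun and Elmash (Rule 3), but Elmash is never earned. Bryird would need Voryul and Orbrax (Rule 8), but Orbrax is never earned.

Arczan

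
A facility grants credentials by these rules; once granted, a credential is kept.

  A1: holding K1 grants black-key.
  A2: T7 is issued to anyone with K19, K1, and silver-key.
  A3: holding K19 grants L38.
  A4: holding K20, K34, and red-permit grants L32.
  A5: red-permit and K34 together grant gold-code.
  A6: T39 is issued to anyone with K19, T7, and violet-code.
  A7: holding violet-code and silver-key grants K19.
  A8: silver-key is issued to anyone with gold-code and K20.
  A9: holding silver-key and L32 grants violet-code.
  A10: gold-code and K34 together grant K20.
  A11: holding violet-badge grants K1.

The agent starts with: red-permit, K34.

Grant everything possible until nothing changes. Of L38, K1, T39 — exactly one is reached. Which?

Holding red-permit and K34 grants gold-code (A5).
Holding gold-code and K34 grants K20 (A10).
Holding K20, K34, and red-permit grants L32 (A4).
Holding gold-code and K20 grants silver-key (A8).
Holding silver-key and L32 grants violet-code (A9).
Holding violet-code and silver-key grants K19 (A7).
Holding K19 grants L38 (A3).
T39 would need K19, T7, and violet-code (A6), but T7 is never granted. K1 would need violet-badge (A11), but violet-badge is never granted.

L38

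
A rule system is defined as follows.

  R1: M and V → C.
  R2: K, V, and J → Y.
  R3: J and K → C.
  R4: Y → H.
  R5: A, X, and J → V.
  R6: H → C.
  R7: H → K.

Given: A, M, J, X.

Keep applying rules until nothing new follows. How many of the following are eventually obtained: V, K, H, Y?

From A, X, and J, R5 gives V.
V: reached.
K would need H (R7), but H is never established.
H would need Y (R4), but Y is never established.
Y would need K, V, and J (R2), but K is never established.
Reached: V — 1 of the 4.

1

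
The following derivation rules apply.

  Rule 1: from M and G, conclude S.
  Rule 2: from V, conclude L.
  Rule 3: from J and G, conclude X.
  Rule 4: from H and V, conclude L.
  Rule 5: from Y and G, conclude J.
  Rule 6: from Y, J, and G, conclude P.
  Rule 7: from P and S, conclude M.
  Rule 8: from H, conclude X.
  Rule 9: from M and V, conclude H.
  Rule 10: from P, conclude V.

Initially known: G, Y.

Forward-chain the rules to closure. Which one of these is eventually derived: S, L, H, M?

Y and G hold, so J follows (Rule 5).
From Y, J, and G, Rule 6 gives P.
From P, Rule 10 gives V.
V holds, so L follows (Rule 2).
S would need M and G (Rule 1), but M is never established. H would need M and V (Rule 9), but M is never established. M would need P and S (Rule 7), but S is never established.

L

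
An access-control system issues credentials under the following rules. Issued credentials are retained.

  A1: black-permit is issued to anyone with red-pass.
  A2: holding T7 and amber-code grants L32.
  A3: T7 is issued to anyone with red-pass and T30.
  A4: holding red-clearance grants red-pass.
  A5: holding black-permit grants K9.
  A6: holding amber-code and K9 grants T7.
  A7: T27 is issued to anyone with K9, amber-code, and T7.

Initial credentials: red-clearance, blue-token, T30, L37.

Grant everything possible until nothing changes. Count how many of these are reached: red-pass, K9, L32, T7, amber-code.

Holding red-clearance grants red-pass (A4).
Holding red-pass grants black-permit (A1).
Holding red-pass and T30 grants T7 (A3).
Holding black-permit grants K9 (A5).
red-pass: reached.
K9: reached.
L32 would need T7 and amber-code (A2), but amber-code is never granted.
T7: reached.
No rule produces amber-code, and it is not given.
Reached: red-pass, K9, and T7 — 3 of the 5.

3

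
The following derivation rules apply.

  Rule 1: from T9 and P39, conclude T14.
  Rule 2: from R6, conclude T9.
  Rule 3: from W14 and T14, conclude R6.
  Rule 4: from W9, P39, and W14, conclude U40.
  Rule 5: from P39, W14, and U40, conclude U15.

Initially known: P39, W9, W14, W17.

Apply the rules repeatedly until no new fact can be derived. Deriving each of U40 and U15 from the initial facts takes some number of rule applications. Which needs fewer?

U40: From W9, P39, and W14, Rule 4 gives U40. [1 rule application]
U15: W9, P39, and W14 hold, so U40 follows (Rule 4). From P39, W14, and U40, Rule 5 gives U15. [2 rule applications]
U40 needs fewer.

U40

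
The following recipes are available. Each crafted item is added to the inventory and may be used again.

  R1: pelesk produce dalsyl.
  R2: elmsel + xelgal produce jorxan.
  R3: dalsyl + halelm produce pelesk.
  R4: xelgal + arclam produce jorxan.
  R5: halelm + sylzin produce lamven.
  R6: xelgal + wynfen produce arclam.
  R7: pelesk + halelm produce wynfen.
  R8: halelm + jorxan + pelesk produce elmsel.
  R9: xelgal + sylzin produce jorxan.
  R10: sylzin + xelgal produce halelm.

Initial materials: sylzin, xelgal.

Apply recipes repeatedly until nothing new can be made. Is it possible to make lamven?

sylzin + xelgal → halelm (R10).
halelm + sylzin → lamven (R5).

Yes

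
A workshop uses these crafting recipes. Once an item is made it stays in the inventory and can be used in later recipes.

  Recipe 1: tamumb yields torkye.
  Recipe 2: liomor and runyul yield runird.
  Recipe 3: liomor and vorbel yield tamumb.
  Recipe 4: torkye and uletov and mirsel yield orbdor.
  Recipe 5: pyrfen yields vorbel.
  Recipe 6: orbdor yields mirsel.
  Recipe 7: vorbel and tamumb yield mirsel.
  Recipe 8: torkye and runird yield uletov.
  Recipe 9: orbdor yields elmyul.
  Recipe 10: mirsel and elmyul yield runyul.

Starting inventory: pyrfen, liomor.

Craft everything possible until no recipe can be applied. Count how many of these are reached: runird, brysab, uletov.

runird would need liomor and runyul (Recipe 2), but runyul is never obtained.
No rule produces brysab, and it is not given.
uletov would need torkye and runird (Recipe 8), but runird is never obtained.
None of the 3 are reached.

0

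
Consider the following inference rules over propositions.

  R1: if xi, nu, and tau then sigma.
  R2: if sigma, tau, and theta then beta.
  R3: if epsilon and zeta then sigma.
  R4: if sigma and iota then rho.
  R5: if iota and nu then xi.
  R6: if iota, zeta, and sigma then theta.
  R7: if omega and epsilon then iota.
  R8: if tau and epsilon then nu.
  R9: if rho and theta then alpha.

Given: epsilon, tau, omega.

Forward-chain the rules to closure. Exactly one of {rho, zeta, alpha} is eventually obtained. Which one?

rho

tau and epsilon hold, so nu follows (R8).
omega and epsilon hold, so iota follows (R7).
From iota and nu, R5 gives xi.
From xi, nu, and tau, R1 gives sigma.
sigma and iota hold, so rho follows (R4).
alpha would need rho and theta (R9), but theta is never established. No rule produces zeta, and it is not given.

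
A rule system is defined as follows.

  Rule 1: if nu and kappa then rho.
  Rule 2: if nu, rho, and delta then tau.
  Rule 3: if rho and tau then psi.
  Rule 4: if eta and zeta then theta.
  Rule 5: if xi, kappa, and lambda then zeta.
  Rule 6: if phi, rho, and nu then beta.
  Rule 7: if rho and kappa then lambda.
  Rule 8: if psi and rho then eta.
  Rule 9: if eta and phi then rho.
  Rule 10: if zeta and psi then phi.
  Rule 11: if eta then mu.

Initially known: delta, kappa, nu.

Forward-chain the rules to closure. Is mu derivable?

Yes

nu and kappa hold, so rho follows (Rule 1).
nu, rho, and delta hold, so tau follows (Rule 2).
From rho and tau, Rule 3 gives psi.
From psi and rho, Rule 8 gives eta.
eta holds, so mu follows (Rule 11).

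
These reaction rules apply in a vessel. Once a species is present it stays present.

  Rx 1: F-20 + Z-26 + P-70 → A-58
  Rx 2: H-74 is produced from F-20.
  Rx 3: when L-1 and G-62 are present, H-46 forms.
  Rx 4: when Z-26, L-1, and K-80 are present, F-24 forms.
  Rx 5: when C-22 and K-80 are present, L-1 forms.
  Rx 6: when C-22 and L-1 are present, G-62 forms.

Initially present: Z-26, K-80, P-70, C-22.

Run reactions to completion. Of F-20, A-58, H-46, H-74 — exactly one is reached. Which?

C-22 and K-80 present → L-1 forms (Rx 5).
C-22 and L-1 present → G-62 forms (Rx 6).
L-1 and G-62 present → H-46 forms (Rx 3).
H-74 would need F-20 (Rx 2), but F-20 never forms. A-58 would need F-20, Z-26, and P-70 (Rx 1), but F-20 never forms. No rule produces F-20, and it is not given.

H-46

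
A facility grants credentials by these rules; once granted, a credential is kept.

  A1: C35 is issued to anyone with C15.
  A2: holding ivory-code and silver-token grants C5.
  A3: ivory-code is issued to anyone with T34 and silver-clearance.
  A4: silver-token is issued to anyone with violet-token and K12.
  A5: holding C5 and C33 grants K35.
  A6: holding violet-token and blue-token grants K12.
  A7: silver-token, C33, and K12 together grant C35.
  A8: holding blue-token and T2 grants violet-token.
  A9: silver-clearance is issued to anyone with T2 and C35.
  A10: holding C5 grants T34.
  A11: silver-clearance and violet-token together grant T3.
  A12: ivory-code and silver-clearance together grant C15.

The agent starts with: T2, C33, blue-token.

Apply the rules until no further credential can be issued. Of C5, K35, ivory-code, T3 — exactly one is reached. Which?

Holding blue-token and T2 grants violet-token (A8).
Holding violet-token and blue-token grants K12 (A6).
Holding violet-token and K12 grants silver-token (A4).
Holding silver-token, C33, and K12 grants C35 (A7).
Holding T2 and C35 grants silver-clearance (A9).
Holding silver-clearance and violet-token grants T3 (A11).
C5 would need ivory-code and silver-token (A2), but ivory-code is never granted. ivory-code would need T34 and silver-clearance (A3), but T34 is never granted. K35 would need C5 and C33 (A5), but C5 is never granted.

T3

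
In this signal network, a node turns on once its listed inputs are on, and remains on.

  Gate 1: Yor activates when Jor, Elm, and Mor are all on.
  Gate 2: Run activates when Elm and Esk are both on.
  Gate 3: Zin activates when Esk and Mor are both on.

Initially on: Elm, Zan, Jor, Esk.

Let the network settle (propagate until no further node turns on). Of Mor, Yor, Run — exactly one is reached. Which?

Run

Gate 2: Elm and Esk on → Run on.
Yor would need Jor, Elm, and Mor (Gate 1), but Mor never turns on. No rule produces Mor, and it is not given.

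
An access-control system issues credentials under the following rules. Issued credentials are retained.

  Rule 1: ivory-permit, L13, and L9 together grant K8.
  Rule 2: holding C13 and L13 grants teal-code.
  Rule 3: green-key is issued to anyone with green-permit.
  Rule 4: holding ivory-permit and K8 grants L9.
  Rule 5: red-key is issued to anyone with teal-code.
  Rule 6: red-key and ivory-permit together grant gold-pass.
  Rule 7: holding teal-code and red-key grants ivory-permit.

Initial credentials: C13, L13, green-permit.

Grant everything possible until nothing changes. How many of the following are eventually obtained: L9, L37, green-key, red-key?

Holding green-permit grants green-key (Rule 3).
Holding C13 and L13 grants teal-code (Rule 2).
Holding teal-code grants red-key (Rule 5).
L9 would need ivory-permit and K8 (Rule 4), but K8 is never granted.
No rule produces L37, and it is not given.
green-key: reached.
red-key: reached.
Reached: green-key and red-key — 2 of the 4.

2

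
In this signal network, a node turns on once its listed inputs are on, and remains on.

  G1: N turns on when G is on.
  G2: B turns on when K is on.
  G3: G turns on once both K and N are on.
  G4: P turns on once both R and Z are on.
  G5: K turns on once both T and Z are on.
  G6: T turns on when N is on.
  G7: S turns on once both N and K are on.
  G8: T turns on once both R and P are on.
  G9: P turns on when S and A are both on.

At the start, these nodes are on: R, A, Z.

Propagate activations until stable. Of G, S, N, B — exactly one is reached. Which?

R and Z are on, so P turns on (G4).
G8: R and P on → T on.
G5: T and Z on → K on.
K is on, so B turns on (G2).
G would need K and N (G3), but N never turns on. N would need G (G1), but G never turns on. S would need N and K (G7), but N never turns on.

B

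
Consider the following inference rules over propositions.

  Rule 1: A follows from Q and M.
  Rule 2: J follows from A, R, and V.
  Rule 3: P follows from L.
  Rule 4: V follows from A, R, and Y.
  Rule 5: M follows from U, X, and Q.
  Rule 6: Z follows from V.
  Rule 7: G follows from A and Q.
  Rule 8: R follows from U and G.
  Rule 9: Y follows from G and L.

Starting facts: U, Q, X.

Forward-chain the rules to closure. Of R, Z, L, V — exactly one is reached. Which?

From U, X, and Q, Rule 5 gives M.
Q and M hold, so A follows (Rule 1).
From A and Q, Rule 7 gives G.
U and G hold, so R follows (Rule 8).
V would need A, R, and Y (Rule 4), but Y is never established. Z would need V (Rule 6), but V is never established. No rule produces L, and it is not given.

R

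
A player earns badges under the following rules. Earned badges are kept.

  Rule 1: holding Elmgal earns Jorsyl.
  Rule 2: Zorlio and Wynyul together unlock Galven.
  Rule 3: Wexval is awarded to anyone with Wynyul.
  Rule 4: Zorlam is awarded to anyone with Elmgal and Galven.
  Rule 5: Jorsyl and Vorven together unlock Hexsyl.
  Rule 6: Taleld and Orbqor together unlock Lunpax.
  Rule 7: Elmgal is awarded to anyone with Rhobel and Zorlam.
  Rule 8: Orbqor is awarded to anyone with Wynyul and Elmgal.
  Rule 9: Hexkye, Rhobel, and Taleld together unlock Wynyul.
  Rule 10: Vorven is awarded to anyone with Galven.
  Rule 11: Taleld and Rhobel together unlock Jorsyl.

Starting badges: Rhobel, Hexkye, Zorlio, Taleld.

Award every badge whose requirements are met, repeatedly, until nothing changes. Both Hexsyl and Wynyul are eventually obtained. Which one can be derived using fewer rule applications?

Wynyul

Wynyul: With Hexkye, Rhobel, and Taleld, Wynyul is earned (Rule 9). [1 rule application]
Hexsyl: With Hexkye, Rhobel, and Taleld, Wynyul is earned (Rule 9). With Taleld and Rhobel, Jorsyl is earned (Rule 11). With Zorlio and Wynyul, Galven is earned (Rule 2). With Galven, Vorven is earned (Rule 10). With Jorsyl and Vorven, Hexsyl is earned (Rule 5). [5 rule applications]
Wynyul needs fewer.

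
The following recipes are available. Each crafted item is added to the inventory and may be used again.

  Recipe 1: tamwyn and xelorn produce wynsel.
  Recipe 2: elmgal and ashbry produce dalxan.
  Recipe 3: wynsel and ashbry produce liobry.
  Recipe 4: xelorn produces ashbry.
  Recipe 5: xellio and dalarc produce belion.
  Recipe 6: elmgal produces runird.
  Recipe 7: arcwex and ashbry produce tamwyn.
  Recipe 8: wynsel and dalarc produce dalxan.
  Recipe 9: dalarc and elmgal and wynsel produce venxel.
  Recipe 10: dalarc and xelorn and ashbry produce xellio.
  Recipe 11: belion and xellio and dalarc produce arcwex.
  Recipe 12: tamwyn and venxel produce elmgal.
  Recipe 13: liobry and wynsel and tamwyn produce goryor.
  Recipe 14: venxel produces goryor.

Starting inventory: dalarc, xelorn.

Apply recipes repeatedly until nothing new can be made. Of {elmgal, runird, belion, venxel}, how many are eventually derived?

1

Using Recipe 4, xelorn makes ashbry.
Using Recipe 10, dalarc, xelorn, and ashbry make xellio.
Using Recipe 5, xellio and dalarc make belion.
elmgal would need tamwyn and venxel (Recipe 12), but venxel is never obtained.
runird would need elmgal (Recipe 6), but elmgal is never obtained.
belion: reached.
venxel would need dalarc, elmgal, and wynsel (Recipe 9), but elmgal is never obtained.
Reached: belion — 1 of the 4.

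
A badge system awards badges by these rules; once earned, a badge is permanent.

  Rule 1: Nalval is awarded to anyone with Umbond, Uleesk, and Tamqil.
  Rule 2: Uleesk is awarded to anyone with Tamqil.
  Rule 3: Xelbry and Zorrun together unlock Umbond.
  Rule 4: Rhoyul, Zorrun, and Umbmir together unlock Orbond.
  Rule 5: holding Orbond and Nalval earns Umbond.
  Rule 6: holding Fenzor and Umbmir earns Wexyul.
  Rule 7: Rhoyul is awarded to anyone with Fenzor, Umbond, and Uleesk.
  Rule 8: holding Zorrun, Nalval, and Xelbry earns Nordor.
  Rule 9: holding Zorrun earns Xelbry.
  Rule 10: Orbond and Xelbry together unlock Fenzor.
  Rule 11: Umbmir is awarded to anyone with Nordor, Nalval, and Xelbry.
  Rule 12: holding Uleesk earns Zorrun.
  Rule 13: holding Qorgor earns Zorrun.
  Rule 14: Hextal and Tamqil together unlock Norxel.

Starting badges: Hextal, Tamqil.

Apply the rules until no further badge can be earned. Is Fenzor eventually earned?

Fenzor would need Orbond and Xelbry (Rule 10), but Orbond is never earned.

No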